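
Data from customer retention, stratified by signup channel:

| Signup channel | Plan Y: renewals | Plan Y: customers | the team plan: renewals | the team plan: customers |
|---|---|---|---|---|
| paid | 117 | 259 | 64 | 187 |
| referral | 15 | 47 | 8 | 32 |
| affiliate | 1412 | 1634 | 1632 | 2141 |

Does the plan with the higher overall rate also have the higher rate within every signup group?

Yes

Paid: Plan Y 117/259 = 45.2%, the team plan 64/187 = 34.2% → Plan Y
Referral: Plan Y 15/47 = 31.9%, the team plan 8/32 = 25.0% → Plan Y
Affiliate: Plan Y 1412/1634 = 86.4%, the team plan 1632/2141 = 76.2% → Plan Y
Overall: Plan Y 1544/1940 = 79.6%, the team plan 1704/2360 = 72.2% → Plan Y
Plan Y wins overall and in every signup group — no reversal.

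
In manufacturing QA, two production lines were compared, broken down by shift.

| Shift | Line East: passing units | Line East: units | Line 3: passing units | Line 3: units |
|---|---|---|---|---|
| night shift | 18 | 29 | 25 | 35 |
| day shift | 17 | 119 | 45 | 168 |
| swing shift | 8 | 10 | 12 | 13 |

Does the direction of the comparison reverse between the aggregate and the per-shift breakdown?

Night shift: Line East 18/29 = 62.1%, Line 3 25/35 = 71.4% → Line 3
Day shift: Line East 17/119 = 14.3%, Line 3 45/168 = 26.8% → Line 3
Swing shift: Line East 8/10 = 80.0%, Line 3 12/13 = 92.3% → Line 3
Overall: Line East 43/158 = 27.2%, Line 3 82/216 = 38.0% → Line 3
Line 3 wins overall and in every shift group — no reversal.

No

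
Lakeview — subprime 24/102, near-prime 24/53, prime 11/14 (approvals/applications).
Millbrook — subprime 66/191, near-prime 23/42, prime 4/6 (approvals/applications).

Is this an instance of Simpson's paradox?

No

Subprime: Lakeview 24/102 = 23.5%, Millbrook 66/191 = 34.6% → Millbrook
Near-prime: Lakeview 24/53 = 45.3%, Millbrook 23/42 = 54.8% → Millbrook
Prime: Lakeview 11/14 = 78.6%, Millbrook 4/6 = 66.7% → Lakeview
Overall: Lakeview 59/169 = 34.9%, Millbrook 93/239 = 38.9% → Millbrook
Neither sweeps: Lakeview wins 1 of 3 groups, Millbrook wins 2. Millbrook wins overall but not every group — no Simpson reversal.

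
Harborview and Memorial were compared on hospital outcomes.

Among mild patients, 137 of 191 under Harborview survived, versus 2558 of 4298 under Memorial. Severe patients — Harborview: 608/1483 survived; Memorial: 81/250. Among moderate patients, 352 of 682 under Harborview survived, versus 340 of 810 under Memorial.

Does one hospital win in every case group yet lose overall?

Mild: Harborview 137/191 = 71.7%, Memorial 2558/4298 = 59.5% → Harborview
Severe: Harborview 608/1483 = 41.0%, Memorial 81/250 = 32.4% → Harborview
Moderate: Harborview 352/682 = 51.6%, Memorial 340/810 = 42.0% → Harborview
Overall: Harborview 1097/2356 = 46.6%, Memorial 2979/5358 = 55.6% → Memorial
Harborview wins each case group but Memorial wins overall — the comparison reverses. Harborview's patients skew toward severe, which has a lower base rate.

Yes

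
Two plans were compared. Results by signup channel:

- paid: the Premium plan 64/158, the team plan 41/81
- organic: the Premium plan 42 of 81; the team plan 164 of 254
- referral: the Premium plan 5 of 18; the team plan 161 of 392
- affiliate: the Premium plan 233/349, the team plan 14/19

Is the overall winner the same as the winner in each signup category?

No

Paid: the Premium plan 64/158 = 40.5%, the team plan 41/81 = 50.6% → the team plan
Organic: the Premium plan 42/81 = 51.9%, the team plan 164/254 = 64.6% → the team plan
Referral: the Premium plan 5/18 = 27.8%, the team plan 161/392 = 41.1% → the team plan
Affiliate: the Premium plan 233/349 = 66.8%, the team plan 14/19 = 73.7% → the team plan
Overall: the Premium plan 344/606 = 56.8%, the team plan 380/746 = 50.9% → the Premium plan
The team plan wins each signup group but the Premium plan wins overall — the comparison reverses. The team plan's customers skew toward referral, which has a lower base rate.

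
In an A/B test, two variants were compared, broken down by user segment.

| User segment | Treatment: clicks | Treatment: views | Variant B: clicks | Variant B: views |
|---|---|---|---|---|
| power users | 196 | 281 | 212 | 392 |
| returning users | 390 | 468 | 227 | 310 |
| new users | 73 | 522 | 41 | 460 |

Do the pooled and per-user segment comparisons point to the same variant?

Power users: Treatment 196/281 = 69.8%, Variant B 212/392 = 54.1% → Treatment
Returning users: Treatment 390/468 = 83.3%, Variant B 227/310 = 73.2% → Treatment
New users: Treatment 73/522 = 14.0%, Variant B 41/460 = 8.9% → Treatment
Overall: Treatment 659/1271 = 51.8%, Variant B 480/1162 = 41.3% → Treatment
Treatment wins overall and in every user group — no reversal.

Yes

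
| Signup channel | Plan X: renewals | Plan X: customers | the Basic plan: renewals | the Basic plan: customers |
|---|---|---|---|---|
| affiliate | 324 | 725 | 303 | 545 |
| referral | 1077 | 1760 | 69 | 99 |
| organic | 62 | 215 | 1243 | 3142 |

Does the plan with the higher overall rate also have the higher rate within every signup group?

Affiliate: Plan X 324/725 = 44.7%, the Basic plan 303/545 = 55.6% → the Basic plan
Referral: Plan X 1077/1760 = 61.2%, the Basic plan 69/99 = 69.7% → the Basic plan
Organic: Plan X 62/215 = 28.8%, the Basic plan 1243/3142 = 39.6% → the Basic plan
Overall: Plan X 1463/2700 = 54.2%, the Basic plan 1615/3786 = 42.7% → Plan X
The Basic plan wins each signup group but Plan X wins overall — the comparison reverses. The Basic plan's customers skew toward organic, which has a lower base rate.

No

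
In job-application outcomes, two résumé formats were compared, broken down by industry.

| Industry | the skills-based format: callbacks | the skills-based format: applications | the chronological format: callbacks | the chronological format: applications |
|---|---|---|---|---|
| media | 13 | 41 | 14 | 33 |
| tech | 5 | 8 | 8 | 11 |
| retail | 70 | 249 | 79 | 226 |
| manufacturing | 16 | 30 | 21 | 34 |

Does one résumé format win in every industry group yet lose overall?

No

Media: the skills-based format 13/41 = 31.7%, the chronological format 14/33 = 42.4% → the chronological format
Tech: the skills-based format 5/8 = 62.5%, the chronological format 8/11 = 72.7% → the chronological format
Retail: the skills-based format 70/249 = 28.1%, the chronological format 79/226 = 35.0% → the chronological format
Manufacturing: the skills-based format 16/30 = 53.3%, the chronological format 21/34 = 61.8% → the chronological format
Overall: the skills-based format 104/328 = 31.7%, the chronological format 122/304 = 40.1% → the chronological format
The chronological format wins overall and in every industry group — no reversal.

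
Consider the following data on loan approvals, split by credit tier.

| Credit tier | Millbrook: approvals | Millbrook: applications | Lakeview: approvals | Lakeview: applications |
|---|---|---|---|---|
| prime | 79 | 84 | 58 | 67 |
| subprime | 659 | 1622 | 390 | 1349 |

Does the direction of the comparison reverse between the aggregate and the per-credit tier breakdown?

Prime: Millbrook 79/84 = 94.0%, Lakeview 58/67 = 86.6% → Millbrook
Subprime: Millbrook 659/1622 = 40.6%, Lakeview 390/1349 = 28.9% → Millbrook
Overall: Millbrook 738/1706 = 43.3%, Lakeview 448/1416 = 31.6% → Millbrook
Millbrook wins overall and in every credit group — no reversal.

No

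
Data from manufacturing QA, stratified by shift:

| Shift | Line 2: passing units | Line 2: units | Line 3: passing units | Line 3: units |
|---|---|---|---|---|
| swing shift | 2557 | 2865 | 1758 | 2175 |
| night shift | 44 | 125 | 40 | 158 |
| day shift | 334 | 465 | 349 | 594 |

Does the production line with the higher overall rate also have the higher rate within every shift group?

Yes

Swing shift: Line 2 2557/2865 = 89.2%, Line 3 1758/2175 = 80.8% → Line 2
Night shift: Line 2 44/125 = 35.2%, Line 3 40/158 = 25.3% → Line 2
Day shift: Line 2 334/465 = 71.8%, Line 3 349/594 = 58.8% → Line 2
Overall: Line 2 2935/3455 = 84.9%, Line 3 2147/2927 = 73.4% → Line 2
Line 2 wins overall and in every shift group — no reversal.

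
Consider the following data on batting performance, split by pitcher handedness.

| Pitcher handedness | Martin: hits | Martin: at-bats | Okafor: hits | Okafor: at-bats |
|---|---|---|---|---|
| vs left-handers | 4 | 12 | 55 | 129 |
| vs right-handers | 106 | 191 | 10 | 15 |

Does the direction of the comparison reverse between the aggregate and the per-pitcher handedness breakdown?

Yes

Vs left-handers: Martin 4/12 = 33.3%, Okafor 55/129 = 42.6% → Okafor
Vs right-handers: Martin 106/191 = 55.5%, Okafor 10/15 = 66.7% → Okafor
Overall: Martin 110/203 = 54.2%, Okafor 65/144 = 45.1% → Martin
Okafor wins each pitcher group but Martin wins overall — the comparison reverses. Okafor's at-bats skew toward vs left-handers, which has a lower base rate.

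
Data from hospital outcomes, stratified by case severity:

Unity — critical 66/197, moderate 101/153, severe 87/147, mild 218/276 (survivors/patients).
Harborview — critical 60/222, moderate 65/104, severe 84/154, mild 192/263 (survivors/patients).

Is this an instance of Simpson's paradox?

Critical: Unity 66/197 = 33.5%, Harborview 60/222 = 27.0% → Unity
Moderate: Unity 101/153 = 66.0%, Harborview 65/104 = 62.5% → Unity
Severe: Unity 87/147 = 59.2%, Harborview 84/154 = 54.5% → Unity
Mild: Unity 218/276 = 79.0%, Harborview 192/263 = 73.0% → Unity
Overall: Unity 472/773 = 61.1%, Harborview 401/743 = 54.0% → Unity
Unity wins overall and in every case group — no reversal.

No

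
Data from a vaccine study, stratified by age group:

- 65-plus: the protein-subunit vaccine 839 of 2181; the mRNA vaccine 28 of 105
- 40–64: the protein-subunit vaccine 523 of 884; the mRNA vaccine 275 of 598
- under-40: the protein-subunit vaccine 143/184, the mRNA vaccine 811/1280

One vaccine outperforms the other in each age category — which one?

65-plus: the protein-subunit vaccine 839/2181 = 38.5%, the mRNA vaccine 28/105 = 26.7% → the protein-subunit vaccine
40–64: the protein-subunit vaccine 523/884 = 59.2%, the mRNA vaccine 275/598 = 46.0% → the protein-subunit vaccine
Under-40: the protein-subunit vaccine 143/184 = 77.7%, the mRNA vaccine 811/1280 = 63.4% → the protein-subunit vaccine
The protein-subunit vaccine has the higher rate in all 3 groups.

the protein-subunit vaccine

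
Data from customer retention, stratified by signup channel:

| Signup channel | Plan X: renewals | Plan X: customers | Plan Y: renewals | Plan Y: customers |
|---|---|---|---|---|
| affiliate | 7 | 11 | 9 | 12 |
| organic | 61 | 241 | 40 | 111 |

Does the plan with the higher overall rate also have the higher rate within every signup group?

Yes

Affiliate: Plan X 7/11 = 63.6%, Plan Y 9/12 = 75.0% → Plan Y
Organic: Plan X 61/241 = 25.3%, Plan Y 40/111 = 36.0% → Plan Y
Overall: Plan X 68/252 = 27.0%, Plan Y 49/123 = 39.8% → Plan Y
Plan Y wins overall and in every signup group — no reversal.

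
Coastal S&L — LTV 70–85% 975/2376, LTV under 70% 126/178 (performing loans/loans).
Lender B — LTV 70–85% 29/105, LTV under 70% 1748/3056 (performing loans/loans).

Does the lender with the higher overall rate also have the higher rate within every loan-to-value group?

LTV 70–85%: Coastal S&L 975/2376 = 41.0%, Lender B 29/105 = 27.6% → Coastal S&L
LTV under 70%: Coastal S&L 126/178 = 70.8%, Lender B 1748/3056 = 57.2% → Coastal S&L
Overall: Coastal S&L 1101/2554 = 43.1%, Lender B 1777/3161 = 56.2% → Lender B
Coastal S&L wins each loan-to-value group but Lender B wins overall — the comparison reverses. Coastal S&L's loans skew toward LTV 70–85%, which has a lower base rate.

No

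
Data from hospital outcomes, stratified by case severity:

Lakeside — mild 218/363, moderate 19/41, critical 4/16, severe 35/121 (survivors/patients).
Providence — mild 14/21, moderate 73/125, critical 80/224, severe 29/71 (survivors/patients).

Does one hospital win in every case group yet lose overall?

Mild: Lakeside 218/363 = 60.1%, Providence 14/21 = 66.7% → Providence
Moderate: Lakeside 19/41 = 46.3%, Providence 73/125 = 58.4% → Providence
Critical: Lakeside 4/16 = 25.0%, Providence 80/224 = 35.7% → Providence
Severe: Lakeside 35/121 = 28.9%, Providence 29/71 = 40.8% → Providence
Overall: Lakeside 276/541 = 51.0%, Providence 196/441 = 44.4% → Lakeside
Providence wins each case group but Lakeside wins overall — the comparison reverses. Providence's patients skew toward critical, which has a lower base rate.

Yes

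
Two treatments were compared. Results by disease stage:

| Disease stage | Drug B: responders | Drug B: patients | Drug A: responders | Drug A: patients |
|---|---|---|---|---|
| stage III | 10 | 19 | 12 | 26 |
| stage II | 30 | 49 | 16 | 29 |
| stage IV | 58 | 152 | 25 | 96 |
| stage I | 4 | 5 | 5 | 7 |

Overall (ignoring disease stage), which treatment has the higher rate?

Stage III: Drug B 10/19 = 52.6%, Drug A 12/26 = 46.2% → Drug B
Stage II: Drug B 30/49 = 61.2%, Drug A 16/29 = 55.2% → Drug B
Stage IV: Drug B 58/152 = 38.2%, Drug A 25/96 = 26.0% → Drug B
Stage I: Drug B 4/5 = 80.0%, Drug A 5/7 = 71.4% → Drug B
Overall: Drug B 102/225 = 45.3%, Drug A 58/158 = 36.7% → Drug B

Drug B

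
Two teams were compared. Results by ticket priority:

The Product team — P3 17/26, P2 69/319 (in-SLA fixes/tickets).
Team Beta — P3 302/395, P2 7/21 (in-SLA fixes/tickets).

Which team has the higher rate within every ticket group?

P3: the Product team 17/26 = 65.4%, Team Beta 302/395 = 76.5% → Team Beta
P2: the Product team 69/319 = 21.6%, Team Beta 7/21 = 33.3% → Team Beta
Team Beta has the higher rate in both groups.

Team Beta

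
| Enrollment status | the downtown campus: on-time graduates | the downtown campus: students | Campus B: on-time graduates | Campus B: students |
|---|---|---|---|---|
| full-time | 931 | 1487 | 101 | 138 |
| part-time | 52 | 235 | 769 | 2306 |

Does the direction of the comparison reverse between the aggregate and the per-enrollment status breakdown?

Yes

Full-time: the downtown campus 931/1487 = 62.6%, Campus B 101/138 = 73.2% → Campus B
Part-time: the downtown campus 52/235 = 22.1%, Campus B 769/2306 = 33.3% → Campus B
Overall: the downtown campus 983/1722 = 57.1%, Campus B 870/2444 = 35.6% → the downtown campus
Campus B wins each enrollment group but the downtown campus wins overall — the comparison reverses. Campus B's students skew toward part-time, which has a lower base rate.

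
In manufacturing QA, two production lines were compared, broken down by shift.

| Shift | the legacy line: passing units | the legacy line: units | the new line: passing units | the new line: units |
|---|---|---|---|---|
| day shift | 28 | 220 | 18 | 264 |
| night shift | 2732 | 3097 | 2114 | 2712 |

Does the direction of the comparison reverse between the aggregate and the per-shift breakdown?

Day shift: the legacy line 28/220 = 12.7%, the new line 18/264 = 6.8% → the legacy line
Night shift: the legacy line 2732/3097 = 88.2%, the new line 2114/2712 = 77.9% → the legacy line
Overall: the legacy line 2760/3317 = 83.2%, the new line 2132/2976 = 71.6% → the legacy line
The legacy line wins overall and in every shift group — no reversal.

No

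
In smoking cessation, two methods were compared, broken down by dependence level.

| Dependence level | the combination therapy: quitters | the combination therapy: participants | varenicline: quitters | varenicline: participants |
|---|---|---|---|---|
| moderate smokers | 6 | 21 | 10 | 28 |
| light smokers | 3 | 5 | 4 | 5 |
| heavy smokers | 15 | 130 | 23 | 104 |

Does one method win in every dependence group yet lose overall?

Moderate smokers: the combination therapy 6/21 = 28.6%, varenicline 10/28 = 35.7% → varenicline
Light smokers: the combination therapy 3/5 = 60.0%, varenicline 4/5 = 80.0% → varenicline
Heavy smokers: the combination therapy 15/130 = 11.5%, varenicline 23/104 = 22.1% → varenicline
Overall: the combination therapy 24/156 = 15.4%, varenicline 37/137 = 27.0% → varenicline
Varenicline wins overall and in every dependence group — no reversal.

No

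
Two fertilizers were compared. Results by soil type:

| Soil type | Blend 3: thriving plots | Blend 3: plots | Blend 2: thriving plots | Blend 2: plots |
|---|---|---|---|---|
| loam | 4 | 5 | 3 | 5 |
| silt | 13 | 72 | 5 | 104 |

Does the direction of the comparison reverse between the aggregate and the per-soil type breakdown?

Loam: Blend 3 4/5 = 80.0%, Blend 2 3/5 = 60.0% → Blend 3
Silt: Blend 3 13/72 = 18.1%, Blend 2 5/104 = 4.8% → Blend 3
Overall: Blend 3 17/77 = 22.1%, Blend 2 8/109 = 7.3% → Blend 3
Blend 3 wins overall and in every soil group — no reversal.

No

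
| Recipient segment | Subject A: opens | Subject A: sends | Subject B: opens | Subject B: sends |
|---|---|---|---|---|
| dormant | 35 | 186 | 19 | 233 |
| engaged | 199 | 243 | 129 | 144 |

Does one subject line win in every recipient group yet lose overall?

Dormant: Subject A 35/186 = 18.8%, Subject B 19/233 = 8.2% → Subject A
Engaged: Subject A 199/243 = 81.9%, Subject B 129/144 = 89.6% → Subject B
Overall: Subject A 234/429 = 54.5%, Subject B 148/377 = 39.3% → Subject A
Neither sweeps: Subject A wins 1 of 2 groups, Subject B wins 1. Subject A wins overall but not every group — no Simpson reversal.

No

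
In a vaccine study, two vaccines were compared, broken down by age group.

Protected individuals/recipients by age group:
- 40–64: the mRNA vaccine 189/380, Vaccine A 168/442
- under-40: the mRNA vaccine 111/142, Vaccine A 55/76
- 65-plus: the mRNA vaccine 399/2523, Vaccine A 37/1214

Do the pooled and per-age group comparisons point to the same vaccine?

Yes

40–64: the mRNA vaccine 189/380 = 49.7%, Vaccine A 168/442 = 38.0% → the mRNA vaccine
Under-40: the mRNA vaccine 111/142 = 78.2%, Vaccine A 55/76 = 72.4% → the mRNA vaccine
65-plus: the mRNA vaccine 399/2523 = 15.8%, Vaccine A 37/1214 = 3.0% → the mRNA vaccine
Overall: the mRNA vaccine 699/3045 = 23.0%, Vaccine A 260/1732 = 15.0% → the mRNA vaccine
The mRNA vaccine wins overall and in every age group — no reversal.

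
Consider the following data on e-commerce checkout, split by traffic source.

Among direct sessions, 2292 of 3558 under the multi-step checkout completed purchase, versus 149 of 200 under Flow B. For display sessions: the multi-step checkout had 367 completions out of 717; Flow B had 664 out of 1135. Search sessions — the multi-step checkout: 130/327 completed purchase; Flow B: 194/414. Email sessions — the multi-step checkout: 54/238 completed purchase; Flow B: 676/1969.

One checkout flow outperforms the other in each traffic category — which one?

Flow B

Direct: the multi-step checkout 2292/3558 = 64.4%, Flow B 149/200 = 74.5% → Flow B
Display: the multi-step checkout 367/717 = 51.2%, Flow B 664/1135 = 58.5% → Flow B
Search: the multi-step checkout 130/327 = 39.8%, Flow B 194/414 = 46.9% → Flow B
Email: the multi-step checkout 54/238 = 22.7%, Flow B 676/1969 = 34.3% → Flow B
Flow B has the higher rate in all 4 groups.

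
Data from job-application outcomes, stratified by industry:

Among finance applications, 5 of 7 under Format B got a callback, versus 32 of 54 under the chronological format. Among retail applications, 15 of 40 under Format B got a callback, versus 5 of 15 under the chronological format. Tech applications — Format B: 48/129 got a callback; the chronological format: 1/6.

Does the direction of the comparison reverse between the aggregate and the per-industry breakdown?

Yes

Finance: Format B 5/7 = 71.4%, the chronological format 32/54 = 59.3% → Format B
Retail: Format B 15/40 = 37.5%, the chronological format 5/15 = 33.3% → Format B
Tech: Format B 48/129 = 37.2%, the chronological format 1/6 = 16.7% → Format B
Overall: Format B 68/176 = 38.6%, the chronological format 38/75 = 50.7% → the chronological format
Format B wins each industry group but the chronological format wins overall — the comparison reverses. Format B's applications skew toward tech, which has a lower base rate.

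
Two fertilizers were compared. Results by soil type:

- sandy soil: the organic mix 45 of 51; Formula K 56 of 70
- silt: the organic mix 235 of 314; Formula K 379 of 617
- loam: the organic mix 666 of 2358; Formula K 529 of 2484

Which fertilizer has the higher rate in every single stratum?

the organic mix

Sandy soil: the organic mix 45/51 = 88.2%, Formula K 56/70 = 80.0% → the organic mix
Silt: the organic mix 235/314 = 74.8%, Formula K 379/617 = 61.4% → the organic mix
Loam: the organic mix 666/2358 = 28.2%, Formula K 529/2484 = 21.3% → the organic mix
The organic mix has the higher rate in all 3 groups.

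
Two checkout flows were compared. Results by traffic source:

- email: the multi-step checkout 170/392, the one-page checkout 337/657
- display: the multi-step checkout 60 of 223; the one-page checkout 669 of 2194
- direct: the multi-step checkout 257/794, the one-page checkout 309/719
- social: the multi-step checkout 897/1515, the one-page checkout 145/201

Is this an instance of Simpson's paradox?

Yes

Email: the multi-step checkout 170/392 = 43.4%, the one-page checkout 337/657 = 51.3% → the one-page checkout
Display: the multi-step checkout 60/223 = 26.9%, the one-page checkout 669/2194 = 30.5% → the one-page checkout
Direct: the multi-step checkout 257/794 = 32.4%, the one-page checkout 309/719 = 43.0% → the one-page checkout
Social: the multi-step checkout 897/1515 = 59.2%, the one-page checkout 145/201 = 72.1% → the one-page checkout
Overall: the multi-step checkout 1384/2924 = 47.3%, the one-page checkout 1460/3771 = 38.7% → the multi-step checkout
The one-page checkout wins each traffic group but the multi-step checkout wins overall — the comparison reverses. The one-page checkout's sessions skew toward display, which has a lower base rate.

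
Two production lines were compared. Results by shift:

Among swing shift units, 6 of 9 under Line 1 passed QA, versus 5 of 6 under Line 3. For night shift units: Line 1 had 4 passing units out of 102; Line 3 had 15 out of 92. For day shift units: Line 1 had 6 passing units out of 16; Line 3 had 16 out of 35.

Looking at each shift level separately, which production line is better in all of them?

Line 3

Swing shift: Line 1 6/9 = 66.7%, Line 3 5/6 = 83.3% → Line 3
Night shift: Line 1 4/102 = 3.9%, Line 3 15/92 = 16.3% → Line 3
Day shift: Line 1 6/16 = 37.5%, Line 3 16/35 = 45.7% → Line 3
Line 3 has the higher rate in all 3 groups.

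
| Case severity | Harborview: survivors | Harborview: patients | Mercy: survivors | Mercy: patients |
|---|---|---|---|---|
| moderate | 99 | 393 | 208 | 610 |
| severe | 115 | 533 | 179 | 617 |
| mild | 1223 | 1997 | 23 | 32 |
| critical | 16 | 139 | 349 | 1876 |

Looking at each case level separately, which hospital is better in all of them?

Mercy

Moderate: Harborview 99/393 = 25.2%, Mercy 208/610 = 34.1% → Mercy
Severe: Harborview 115/533 = 21.6%, Mercy 179/617 = 29.0% → Mercy
Mild: Harborview 1223/1997 = 61.2%, Mercy 23/32 = 71.9% → Mercy
Critical: Harborview 16/139 = 11.5%, Mercy 349/1876 = 18.6% → Mercy
Mercy has the higher rate in all 4 groups.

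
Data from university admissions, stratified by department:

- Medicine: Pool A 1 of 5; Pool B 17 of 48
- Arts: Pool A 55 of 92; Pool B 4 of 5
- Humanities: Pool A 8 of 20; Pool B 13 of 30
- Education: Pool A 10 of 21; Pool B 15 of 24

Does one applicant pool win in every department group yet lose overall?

Medicine: Pool A 1/5 = 20.0%, Pool B 17/48 = 35.4% → Pool B
Arts: Pool A 55/92 = 59.8%, Pool B 4/5 = 80.0% → Pool B
Humanities: Pool A 8/20 = 40.0%, Pool B 13/30 = 43.3% → Pool B
Education: Pool A 10/21 = 47.6%, Pool B 15/24 = 62.5% → Pool B
Overall: Pool A 74/138 = 53.6%, Pool B 49/107 = 45.8% → Pool A
Pool B wins each department group but Pool A wins overall — the comparison reverses. Pool B's applicants skew toward Medicine, which has a lower base rate.

Yes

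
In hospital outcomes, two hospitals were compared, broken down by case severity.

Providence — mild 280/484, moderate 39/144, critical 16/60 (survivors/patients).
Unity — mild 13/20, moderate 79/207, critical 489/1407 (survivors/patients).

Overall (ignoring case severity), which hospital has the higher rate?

Providence

Mild: Providence 280/484 = 57.9%, Unity 13/20 = 65.0% → Unity
Moderate: Providence 39/144 = 27.1%, Unity 79/207 = 38.2% → Unity
Critical: Providence 16/60 = 26.7%, Unity 489/1407 = 34.8% → Unity
Overall: Providence 335/688 = 48.7%, Unity 581/1634 = 35.6% → Providence
(Unity wins every case group but Providence wins overall — Unity's patients skew toward the low-rate critical group.)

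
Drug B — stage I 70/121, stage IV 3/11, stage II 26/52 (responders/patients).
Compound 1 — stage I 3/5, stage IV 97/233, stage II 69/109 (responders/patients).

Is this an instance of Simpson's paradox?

Yes

Stage I: Drug B 70/121 = 57.9%, Compound 1 3/5 = 60.0% → Compound 1
Stage IV: Drug B 3/11 = 27.3%, Compound 1 97/233 = 41.6% → Compound 1
Stage II: Drug B 26/52 = 50.0%, Compound 1 69/109 = 63.3% → Compound 1
Overall: Drug B 99/184 = 53.8%, Compound 1 169/347 = 48.7% → Drug B
Compound 1 wins each disease group but Drug B wins overall — the comparison reverses. Compound 1's patients skew toward stage IV, which has a lower base rate.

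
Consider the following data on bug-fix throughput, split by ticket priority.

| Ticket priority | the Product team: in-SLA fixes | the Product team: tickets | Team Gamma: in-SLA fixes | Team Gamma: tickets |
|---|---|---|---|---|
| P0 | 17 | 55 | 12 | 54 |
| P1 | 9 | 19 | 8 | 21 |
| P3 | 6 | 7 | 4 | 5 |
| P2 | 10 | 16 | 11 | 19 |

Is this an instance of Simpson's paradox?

No

P0: the Product team 17/55 = 30.9%, Team Gamma 12/54 = 22.2% → the Product team
P1: the Product team 9/19 = 47.4%, Team Gamma 8/21 = 38.1% → the Product team
P3: the Product team 6/7 = 85.7%, Team Gamma 4/5 = 80.0% → the Product team
P2: the Product team 10/16 = 62.5%, Team Gamma 11/19 = 57.9% → the Product team
Overall: the Product team 42/97 = 43.3%, Team Gamma 35/99 = 35.4% → the Product team
The Product team wins overall and in every ticket group — no reversal.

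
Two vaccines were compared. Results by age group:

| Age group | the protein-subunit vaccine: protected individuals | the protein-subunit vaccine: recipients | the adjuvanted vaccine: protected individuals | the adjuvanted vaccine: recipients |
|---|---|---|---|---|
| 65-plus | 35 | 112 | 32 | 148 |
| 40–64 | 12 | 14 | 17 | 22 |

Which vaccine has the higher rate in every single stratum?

the protein-subunit vaccine

65-plus: the protein-subunit vaccine 35/112 = 31.2%, the adjuvanted vaccine 32/148 = 21.6% → the protein-subunit vaccine
40–64: the protein-subunit vaccine 12/14 = 85.7%, the adjuvanted vaccine 17/22 = 77.3% → the protein-subunit vaccine
The protein-subunit vaccine has the higher rate in both groups.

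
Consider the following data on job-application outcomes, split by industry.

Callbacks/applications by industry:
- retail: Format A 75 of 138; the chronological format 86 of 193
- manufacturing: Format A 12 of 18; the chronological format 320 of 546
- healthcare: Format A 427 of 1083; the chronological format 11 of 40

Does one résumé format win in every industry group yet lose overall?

Yes

Retail: Format A 75/138 = 54.3%, the chronological format 86/193 = 44.6% → Format A
Manufacturing: Format A 12/18 = 66.7%, the chronological format 320/546 = 58.6% → Format A
Healthcare: Format A 427/1083 = 39.4%, the chronological format 11/40 = 27.5% → Format A
Overall: Format A 514/1239 = 41.5%, the chronological format 417/779 = 53.5% → the chronological format
Format A wins each industry group but the chronological format wins overall — the comparison reverses. Format A's applications skew toward healthcare, which has a lower base rate.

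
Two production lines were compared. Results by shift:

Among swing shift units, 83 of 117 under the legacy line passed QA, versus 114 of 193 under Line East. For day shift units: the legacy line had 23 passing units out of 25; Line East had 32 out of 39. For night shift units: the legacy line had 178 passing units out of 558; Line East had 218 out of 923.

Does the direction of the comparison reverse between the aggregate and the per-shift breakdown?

Swing shift: the legacy line 83/117 = 70.9%, Line East 114/193 = 59.1% → the legacy line
Day shift: the legacy line 23/25 = 92.0%, Line East 32/39 = 82.1% → the legacy line
Night shift: the legacy line 178/558 = 31.9%, Line East 218/923 = 23.6% → the legacy line
Overall: the legacy line 284/700 = 40.6%, Line East 364/1155 = 31.5% → the legacy line
The legacy line wins overall and in every shift group — no reversal.

No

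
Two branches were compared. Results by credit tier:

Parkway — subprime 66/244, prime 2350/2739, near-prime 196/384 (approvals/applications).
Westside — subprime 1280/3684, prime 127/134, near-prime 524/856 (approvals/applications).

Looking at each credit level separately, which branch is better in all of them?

Subprime: Parkway 66/244 = 27.0%, Westside 1280/3684 = 34.7% → Westside
Prime: Parkway 2350/2739 = 85.8%, Westside 127/134 = 94.8% → Westside
Near-prime: Parkway 196/384 = 51.0%, Westside 524/856 = 61.2% → Westside
Westside has the higher rate in all 3 groups.

Westside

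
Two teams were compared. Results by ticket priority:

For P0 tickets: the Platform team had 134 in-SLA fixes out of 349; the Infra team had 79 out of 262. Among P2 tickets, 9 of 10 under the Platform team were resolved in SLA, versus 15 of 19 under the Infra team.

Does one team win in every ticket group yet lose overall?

P0: the Platform team 134/349 = 38.4%, the Infra team 79/262 = 30.2% → the Platform team
P2: the Platform team 9/10 = 90.0%, the Infra team 15/19 = 78.9% → the Platform team
Overall: the Platform team 143/359 = 39.8%, the Infra team 94/281 = 33.5% → the Platform team
The Platform team wins overall and in every ticket group — no reversal.

No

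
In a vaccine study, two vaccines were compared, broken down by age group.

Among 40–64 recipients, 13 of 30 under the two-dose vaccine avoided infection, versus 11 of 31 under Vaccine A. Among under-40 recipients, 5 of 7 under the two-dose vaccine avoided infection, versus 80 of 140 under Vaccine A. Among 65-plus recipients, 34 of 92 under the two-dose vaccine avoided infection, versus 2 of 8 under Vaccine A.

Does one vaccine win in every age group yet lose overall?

Yes

40–64: the two-dose vaccine 13/30 = 43.3%, Vaccine A 11/31 = 35.5% → the two-dose vaccine
Under-40: the two-dose vaccine 5/7 = 71.4%, Vaccine A 80/140 = 57.1% → the two-dose vaccine
65-plus: the two-dose vaccine 34/92 = 37.0%, Vaccine A 2/8 = 25.0% → the two-dose vaccine
Overall: the two-dose vaccine 52/129 = 40.3%, Vaccine A 93/179 = 52.0% → Vaccine A
The two-dose vaccine wins each age group but Vaccine A wins overall — the comparison reverses. The two-dose vaccine's recipients skew toward 65-plus, which has a lower base rate.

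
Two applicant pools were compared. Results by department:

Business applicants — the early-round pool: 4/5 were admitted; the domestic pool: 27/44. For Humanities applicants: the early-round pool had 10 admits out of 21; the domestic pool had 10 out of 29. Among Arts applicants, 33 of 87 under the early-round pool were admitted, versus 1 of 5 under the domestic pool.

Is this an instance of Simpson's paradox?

Business: the early-round pool 4/5 = 80.0%, the domestic pool 27/44 = 61.4% → the early-round pool
Humanities: the early-round pool 10/21 = 47.6%, the domestic pool 10/29 = 34.5% → the early-round pool
Arts: the early-round pool 33/87 = 37.9%, the domestic pool 1/5 = 20.0% → the early-round pool
Overall: the early-round pool 47/113 = 41.6%, the domestic pool 38/78 = 48.7% → the domestic pool
The early-round pool wins each department group but the domestic pool wins overall — the comparison reverses. The early-round pool's applicants skew toward Arts, which has a lower base rate.

Yes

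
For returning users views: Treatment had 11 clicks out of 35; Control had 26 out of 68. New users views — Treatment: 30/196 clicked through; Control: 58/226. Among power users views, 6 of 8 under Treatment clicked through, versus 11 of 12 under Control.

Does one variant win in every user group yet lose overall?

Returning users: Treatment 11/35 = 31.4%, Control 26/68 = 38.2% → Control
New users: Treatment 30/196 = 15.3%, Control 58/226 = 25.7% → Control
Power users: Treatment 6/8 = 75.0%, Control 11/12 = 91.7% → Control
Overall: Treatment 47/239 = 19.7%, Control 95/306 = 31.0% → Control
Control wins overall and in every user group — no reversal.

No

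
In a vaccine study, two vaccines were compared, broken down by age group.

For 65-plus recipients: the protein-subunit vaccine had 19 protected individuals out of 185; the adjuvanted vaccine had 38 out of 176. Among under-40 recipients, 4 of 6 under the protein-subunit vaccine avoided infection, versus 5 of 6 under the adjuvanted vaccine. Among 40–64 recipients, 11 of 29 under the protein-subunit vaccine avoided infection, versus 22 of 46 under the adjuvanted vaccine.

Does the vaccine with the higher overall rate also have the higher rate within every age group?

65-plus: the protein-subunit vaccine 19/185 = 10.3%, the adjuvanted vaccine 38/176 = 21.6% → the adjuvanted vaccine
Under-40: the protein-subunit vaccine 4/6 = 66.7%, the adjuvanted vaccine 5/6 = 83.3% → the adjuvanted vaccine
40–64: the protein-subunit vaccine 11/29 = 37.9%, the adjuvanted vaccine 22/46 = 47.8% → the adjuvanted vaccine
Overall: the protein-subunit vaccine 34/220 = 15.5%, the adjuvanted vaccine 65/228 = 28.5% → the adjuvanted vaccine
The adjuvanted vaccine wins overall and in every age group — no reversal.

Yes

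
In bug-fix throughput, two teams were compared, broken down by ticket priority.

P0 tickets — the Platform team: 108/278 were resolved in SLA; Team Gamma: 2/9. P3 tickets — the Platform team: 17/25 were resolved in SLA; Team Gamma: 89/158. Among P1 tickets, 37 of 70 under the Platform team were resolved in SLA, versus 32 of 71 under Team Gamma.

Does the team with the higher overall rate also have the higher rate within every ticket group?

No

P0: the Platform team 108/278 = 38.8%, Team Gamma 2/9 = 22.2% → the Platform team
P3: the Platform team 17/25 = 68.0%, Team Gamma 89/158 = 56.3% → the Platform team
P1: the Platform team 37/70 = 52.9%, Team Gamma 32/71 = 45.1% → the Platform team
Overall: the Platform team 162/373 = 43.4%, Team Gamma 123/238 = 51.7% → Team Gamma
The Platform team wins each ticket group but Team Gamma wins overall — the comparison reverses. The Platform team's tickets skew toward P0, which has a lower base rate.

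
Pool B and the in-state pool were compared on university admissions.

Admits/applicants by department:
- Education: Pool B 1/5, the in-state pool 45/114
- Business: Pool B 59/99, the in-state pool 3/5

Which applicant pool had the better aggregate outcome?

Pool B

Education: Pool B 1/5 = 20.0%, the in-state pool 45/114 = 39.5% → the in-state pool
Business: Pool B 59/99 = 59.6%, the in-state pool 3/5 = 60.0% → the in-state pool
Overall: Pool B 60/104 = 57.7%, the in-state pool 48/119 = 40.3% → Pool B
(The in-state pool wins every department group but Pool B wins overall — the in-state pool's applicants skew toward the low-rate Education group.)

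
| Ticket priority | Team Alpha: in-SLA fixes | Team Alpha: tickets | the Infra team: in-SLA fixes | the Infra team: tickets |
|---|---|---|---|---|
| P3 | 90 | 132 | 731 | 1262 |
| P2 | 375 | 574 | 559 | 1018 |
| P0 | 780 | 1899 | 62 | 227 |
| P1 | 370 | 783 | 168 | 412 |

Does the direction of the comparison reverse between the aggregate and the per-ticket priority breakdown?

Yes

P3: Team Alpha 90/132 = 68.2%, the Infra team 731/1262 = 57.9% → Team Alpha
P2: Team Alpha 375/574 = 65.3%, the Infra team 559/1018 = 54.9% → Team Alpha
P0: Team Alpha 780/1899 = 41.1%, the Infra team 62/227 = 27.3% → Team Alpha
P1: Team Alpha 370/783 = 47.3%, the Infra team 168/412 = 40.8% → Team Alpha
Overall: Team Alpha 1615/3388 = 47.7%, the Infra team 1520/2919 = 52.1% → the Infra team
Team Alpha wins each ticket group but the Infra team wins overall — the comparison reverses. Team Alpha's tickets skew toward P0, which has a lower base rate.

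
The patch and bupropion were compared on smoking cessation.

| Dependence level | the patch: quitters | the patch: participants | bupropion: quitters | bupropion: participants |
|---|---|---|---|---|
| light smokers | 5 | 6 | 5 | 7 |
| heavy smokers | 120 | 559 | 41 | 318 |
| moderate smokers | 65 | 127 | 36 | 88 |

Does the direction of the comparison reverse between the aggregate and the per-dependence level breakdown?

No

Light smokers: the patch 5/6 = 83.3%, bupropion 5/7 = 71.4% → the patch
Heavy smokers: the patch 120/559 = 21.5%, bupropion 41/318 = 12.9% → the patch
Moderate smokers: the patch 65/127 = 51.2%, bupropion 36/88 = 40.9% → the patch
Overall: the patch 190/692 = 27.5%, bupropion 82/413 = 19.9% → the patch
The patch wins overall and in every dependence group — no reversal.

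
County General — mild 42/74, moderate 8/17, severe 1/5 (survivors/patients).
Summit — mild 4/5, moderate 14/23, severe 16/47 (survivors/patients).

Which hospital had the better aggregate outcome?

Mild: County General 42/74 = 56.8%, Summit 4/5 = 80.0% → Summit
Moderate: County General 8/17 = 47.1%, Summit 14/23 = 60.9% → Summit
Severe: County General 1/5 = 20.0%, Summit 16/47 = 34.0% → Summit
Overall: County General 51/96 = 53.1%, Summit 34/75 = 45.3% → County General
(Summit wins every case group but County General wins overall — Summit's patients skew toward the low-rate severe group.)

County General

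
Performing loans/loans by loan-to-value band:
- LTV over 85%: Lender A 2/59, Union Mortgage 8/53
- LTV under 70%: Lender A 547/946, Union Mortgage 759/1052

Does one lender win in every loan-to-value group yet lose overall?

LTV over 85%: Lender A 2/59 = 3.4%, Union Mortgage 8/53 = 15.1% → Union Mortgage
LTV under 70%: Lender A 547/946 = 57.8%, Union Mortgage 759/1052 = 72.1% → Union Mortgage
Overall: Lender A 549/1005 = 54.6%, Union Mortgage 767/1105 = 69.4% → Union Mortgage
Union Mortgage wins overall and in every loan-to-value group — no reversal.

No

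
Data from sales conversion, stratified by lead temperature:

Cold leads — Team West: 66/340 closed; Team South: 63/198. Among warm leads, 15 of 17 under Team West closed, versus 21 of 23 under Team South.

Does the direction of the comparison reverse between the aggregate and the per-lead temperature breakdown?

No

Cold: Team West 66/340 = 19.4%, Team South 63/198 = 31.8% → Team South
Warm: Team West 15/17 = 88.2%, Team South 21/23 = 91.3% → Team South
Overall: Team West 81/357 = 22.7%, Team South 84/221 = 38.0% → Team South
Team South wins overall and in every lead group — no reversal.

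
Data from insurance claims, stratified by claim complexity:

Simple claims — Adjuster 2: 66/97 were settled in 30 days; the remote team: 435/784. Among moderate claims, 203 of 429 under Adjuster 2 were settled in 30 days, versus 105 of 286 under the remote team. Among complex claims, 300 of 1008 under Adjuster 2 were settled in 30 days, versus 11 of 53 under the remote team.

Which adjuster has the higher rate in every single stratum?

Adjuster 2

Simple: Adjuster 2 66/97 = 68.0%, the remote team 435/784 = 55.5% → Adjuster 2
Moderate: Adjuster 2 203/429 = 47.3%, the remote team 105/286 = 36.7% → Adjuster 2
Complex: Adjuster 2 300/1008 = 29.8%, the remote team 11/53 = 20.8% → Adjuster 2
Adjuster 2 has the higher rate in all 3 groups.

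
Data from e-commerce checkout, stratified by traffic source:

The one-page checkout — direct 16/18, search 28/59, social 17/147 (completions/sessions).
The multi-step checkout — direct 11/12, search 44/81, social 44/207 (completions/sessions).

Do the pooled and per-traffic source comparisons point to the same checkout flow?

Yes

Direct: the one-page checkout 16/18 = 88.9%, the multi-step checkout 11/12 = 91.7% → the multi-step checkout
Search: the one-page checkout 28/59 = 47.5%, the multi-step checkout 44/81 = 54.3% → the multi-step checkout
Social: the one-page checkout 17/147 = 11.6%, the multi-step checkout 44/207 = 21.3% → the multi-step checkout
Overall: the one-page checkout 61/224 = 27.2%, the multi-step checkout 99/300 = 33.0% → the multi-step checkout
The multi-step checkout wins overall and in every traffic group — no reversal.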